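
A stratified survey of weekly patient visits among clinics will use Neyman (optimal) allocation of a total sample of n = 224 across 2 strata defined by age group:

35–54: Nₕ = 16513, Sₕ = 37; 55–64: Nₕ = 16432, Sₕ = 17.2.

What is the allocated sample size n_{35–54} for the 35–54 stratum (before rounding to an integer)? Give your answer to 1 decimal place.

153.2

Neyman allocation: nₕ = n·NₕSₕ / Σⱼ NⱼSⱼ.
Σ NⱼSⱼ = 16513·37 + 16432·17.2 = 893611.4.
n_{35–54} = 224·16513·37 / 893611.4 = 153.2.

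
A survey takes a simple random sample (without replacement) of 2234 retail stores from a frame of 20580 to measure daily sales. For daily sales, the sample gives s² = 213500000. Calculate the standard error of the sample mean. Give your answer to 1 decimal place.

291.9

Under SRS without replacement, Var(ȳ) = (1 − f)·s²/n with f = n/N = 2234/20580 = 0.10855199.
Var(ȳ) = (1 − 0.10855199)·213500000/2234 = 0.89144801·95568.487 = 85194.337.
SE(ȳ) = √(85194.337) = 291.9.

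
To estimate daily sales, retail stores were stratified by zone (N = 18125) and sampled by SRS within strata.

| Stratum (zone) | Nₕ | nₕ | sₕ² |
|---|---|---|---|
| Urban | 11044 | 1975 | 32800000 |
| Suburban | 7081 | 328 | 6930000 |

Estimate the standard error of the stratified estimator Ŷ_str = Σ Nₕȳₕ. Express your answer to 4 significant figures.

Var(Ŷ_str) = Σₕ Nₕ²(1 − fₕ)sₕ²/nₕ.
Urban: 11044²·(1 − 1975/11044)·32800000/1975 = 1.6633841 × 10^12.
Suburban: 7081²·(1 − 328/7081)·6930000/328 = 1.0103009 × 10^12.
Sum = 2.673685 × 10^12.
SE = √(2.673685 × 10^12) = 1.635 × 10^6.

1.635 × 10^6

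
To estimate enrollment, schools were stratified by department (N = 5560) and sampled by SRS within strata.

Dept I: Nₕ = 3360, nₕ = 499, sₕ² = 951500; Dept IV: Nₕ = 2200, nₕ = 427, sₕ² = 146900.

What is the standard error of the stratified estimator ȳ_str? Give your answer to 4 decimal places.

Var(ȳ_str) = Σₕ Wₕ²(1 − fₕ)sₕ²/nₕ with Wₕ = Nₕ/N, N = 5560.
Dept I: Wₕ = 0.60431655; term = 0.60431655²·(1 − 0.14851190)·951500/499 = 592.94689.
Dept IV: Wₕ = 0.39568345; term = 0.39568345²·(1 − 0.19409091)·146900/427 = 43.408597.
Sum = 636.35549.
SE = √(636.35549) = 25.2261.

25.2261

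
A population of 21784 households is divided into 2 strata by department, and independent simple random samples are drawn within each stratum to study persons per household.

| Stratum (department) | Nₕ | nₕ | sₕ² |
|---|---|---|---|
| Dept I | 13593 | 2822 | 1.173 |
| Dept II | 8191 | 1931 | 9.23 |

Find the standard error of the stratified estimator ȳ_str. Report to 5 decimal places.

Var(ȳ_str) = Σₕ Wₕ²(1 − fₕ)sₕ²/nₕ with Wₕ = Nₕ/N, N = 21784.
Dept I: Wₕ = 0.62399008; term = 0.62399008²·(1 − 0.20760686)·1.173/2822 = 1.2824401 × 10^-4.
Dept II: Wₕ = 0.37600992; term = 0.37600992²·(1 − 0.23574655)·9.23/1931 = 5.1648228 × 10^-4.
Sum = 6.4472629 × 10^-4.
SE = √(6.4472629 × 10^-4) = 0.02539.

0.02539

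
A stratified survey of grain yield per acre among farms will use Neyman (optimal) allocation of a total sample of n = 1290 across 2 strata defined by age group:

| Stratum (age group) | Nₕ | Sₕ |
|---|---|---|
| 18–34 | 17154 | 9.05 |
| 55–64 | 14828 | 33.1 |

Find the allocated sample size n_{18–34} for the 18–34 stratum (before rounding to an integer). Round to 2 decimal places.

Neyman allocation: nₕ = n·NₕSₕ / Σⱼ NⱼSⱼ.
Σ NⱼSⱼ = 17154·9.05 + 14828·33.1 = 646050.5.
n_{18–34} = 1290·17154·9.05 / 646050.5 = 309.98.

309.98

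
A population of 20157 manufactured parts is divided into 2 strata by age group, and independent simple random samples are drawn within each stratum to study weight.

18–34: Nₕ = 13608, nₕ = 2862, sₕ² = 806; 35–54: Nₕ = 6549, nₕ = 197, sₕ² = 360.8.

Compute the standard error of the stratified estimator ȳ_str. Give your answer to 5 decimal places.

0.53747

Var(ȳ_str) = Σₕ Wₕ²(1 − fₕ)sₕ²/nₕ with Wₕ = Nₕ/N, N = 20157.
18–34: Wₕ = 0.67510046; term = 0.67510046²·(1 − 0.21031746)·806/2862 = 0.10135724.
35–54: Wₕ = 0.32489954; term = 0.32489954²·(1 − 0.03008093)·360.8/197 = 0.18751413.
Sum = 0.28887137.
SE = √(0.28887137) = 0.53747.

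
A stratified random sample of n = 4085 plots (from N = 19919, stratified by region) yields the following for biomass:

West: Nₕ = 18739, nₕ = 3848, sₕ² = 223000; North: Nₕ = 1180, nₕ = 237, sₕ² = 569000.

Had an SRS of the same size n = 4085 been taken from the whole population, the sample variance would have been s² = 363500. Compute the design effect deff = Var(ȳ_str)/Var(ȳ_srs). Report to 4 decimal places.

Var(ȳ_str) = Σ Wₕ²(1−fₕ)sₕ²/nₕ with Wₕ = Nₕ/19919:
  West: (18739/19919)²·(1−3848/18739)·223000/3848 = 40.757263
  North: (1180/19919)²·(1−237/1180)·569000/237 = 6.7332162
  → Var(ȳ_str) = 47.490479.
Var(ȳ_srs) = (1 − 4085/19919)·363500/4085 = 70.73518.
deff = 47.490479 / 70.73518 = 0.6714.

0.6714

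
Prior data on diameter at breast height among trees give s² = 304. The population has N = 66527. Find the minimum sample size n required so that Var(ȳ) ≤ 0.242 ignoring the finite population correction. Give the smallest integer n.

Without fpc, n₀ = s²/D = 304/0.242 = 1256.1983.
Rounding up, n = 1257.

1257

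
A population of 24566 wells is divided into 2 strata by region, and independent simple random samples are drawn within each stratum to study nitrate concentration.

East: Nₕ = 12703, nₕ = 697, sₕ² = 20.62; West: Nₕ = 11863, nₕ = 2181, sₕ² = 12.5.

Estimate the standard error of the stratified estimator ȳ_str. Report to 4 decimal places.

0.0926

Var(ȳ_str) = Σₕ Wₕ²(1 − fₕ)sₕ²/nₕ with Wₕ = Nₕ/N, N = 24566.
East: Wₕ = 0.51709680; term = 0.51709680²·(1 − 0.05486893)·20.62/697 = 0.0074763844.
West: Wₕ = 0.48290320; term = 0.48290320²·(1 − 0.18384894)·12.5/2181 = 0.0010907998.
Sum = 0.0085671842.
SE = √(0.0085671842) = 0.0926.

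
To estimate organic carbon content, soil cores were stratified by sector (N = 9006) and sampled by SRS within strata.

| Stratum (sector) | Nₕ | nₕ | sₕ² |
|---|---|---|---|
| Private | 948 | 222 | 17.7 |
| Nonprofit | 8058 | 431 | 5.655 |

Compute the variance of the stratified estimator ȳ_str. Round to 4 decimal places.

0.0106

Var(ȳ_str) = Σₕ Wₕ²(1 − fₕ)sₕ²/nₕ with Wₕ = Nₕ/N, N = 9006.
Private: Wₕ = 0.10526316; term = 0.10526316²·(1 − 0.23417722)·17.7/222 = 6.7655228 × 10^-4.
Nonprofit: Wₕ = 0.89473684; term = 0.89473684²·(1 − 0.05348722)·5.655/431 = 0.0099419703.
Sum = 0.010618523.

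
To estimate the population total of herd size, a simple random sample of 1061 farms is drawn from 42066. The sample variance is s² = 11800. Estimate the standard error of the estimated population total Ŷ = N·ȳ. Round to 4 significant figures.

138500

Var(Ŷ) = N²·Var(ȳ) = N²·(1 − n/N)·s²/n.
f = 1061/42066 = 0.02522227; Var(ȳ) = 0.97477773·11800/1061 = 10.841072.
Var(Ŷ) = 42066² · 10.841072 = 1.9183801 × 10^10.
SE(Ŷ) = √(1.9183801 × 10^10) = 138500.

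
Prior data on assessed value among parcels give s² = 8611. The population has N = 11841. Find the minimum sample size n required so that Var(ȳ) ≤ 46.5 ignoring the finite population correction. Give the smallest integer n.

186

Without fpc, n₀ = s²/D = 8611/46.5 = 185.1828.
Rounding up, n = 186.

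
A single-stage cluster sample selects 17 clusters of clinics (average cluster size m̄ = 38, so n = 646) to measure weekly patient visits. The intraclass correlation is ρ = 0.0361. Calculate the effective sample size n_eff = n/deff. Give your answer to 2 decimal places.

276.58

deff = 1 + (38 − 1)·0.0361 = 1 + 1.3357 = 2.3357.
n_eff = 646 / 2.3357 = 276.58.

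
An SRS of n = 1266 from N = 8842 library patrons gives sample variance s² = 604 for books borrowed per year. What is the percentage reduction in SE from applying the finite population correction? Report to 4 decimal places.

7.4354

f = n/N = 1266/8842 = 0.14318028.
SE_no-fpc = √(s²/n) = 0.69071934; SE_fpc = √((1−f)s²/n) = 0.6393613.
Ratio = √(1−f) = 0.92564557. Reduction = 100·(1 − 0.92564557) = 7.4354%.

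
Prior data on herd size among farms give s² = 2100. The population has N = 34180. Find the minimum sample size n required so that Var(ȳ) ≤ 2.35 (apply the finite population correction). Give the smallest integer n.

871

Without fpc, n₀ = s²/D = 2100/2.35 = 893.6170.
With fpc, (1 − n/N)·s²/n ≤ D requires n ≥ n₀/(1 + n₀/N) = 893.6170/(1 + 893.6170/34180) = 870.8491.
Rounding up, n = 871.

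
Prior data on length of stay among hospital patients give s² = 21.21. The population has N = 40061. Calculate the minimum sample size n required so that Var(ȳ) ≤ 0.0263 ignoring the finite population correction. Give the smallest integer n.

807

Without fpc, n₀ = s²/D = 21.21/0.0263 = 806.4639.
Rounding up, n = 807.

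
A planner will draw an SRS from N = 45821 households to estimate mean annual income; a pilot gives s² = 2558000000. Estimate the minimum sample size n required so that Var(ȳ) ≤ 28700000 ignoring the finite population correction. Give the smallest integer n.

90

Without fpc, n₀ = s²/D = 2558000000/28700000 = 89.1289.
Rounding up, n = 90.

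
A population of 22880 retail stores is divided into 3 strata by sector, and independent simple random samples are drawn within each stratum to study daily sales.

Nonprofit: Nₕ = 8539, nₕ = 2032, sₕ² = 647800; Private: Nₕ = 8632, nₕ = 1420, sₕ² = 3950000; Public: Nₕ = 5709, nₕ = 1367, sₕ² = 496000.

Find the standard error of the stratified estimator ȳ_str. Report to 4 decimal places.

19.5401

Var(ȳ_str) = Σₕ Wₕ²(1 − fₕ)sₕ²/nₕ with Wₕ = Nₕ/N, N = 22880.
Nonprofit: Wₕ = 0.37320804; term = 0.37320804²·(1 − 0.23796698)·647800/2032 = 33.837091.
Private: Wₕ = 0.37727273; term = 0.37727273²·(1 − 0.16450417)·3950000/1420 = 330.79875.
Public: Wₕ = 0.24951923; term = 0.24951923²·(1 − 0.23944649)·496000/1367 = 17.181101.
Sum = 381.81694.
SE = √(381.81694) = 19.5401.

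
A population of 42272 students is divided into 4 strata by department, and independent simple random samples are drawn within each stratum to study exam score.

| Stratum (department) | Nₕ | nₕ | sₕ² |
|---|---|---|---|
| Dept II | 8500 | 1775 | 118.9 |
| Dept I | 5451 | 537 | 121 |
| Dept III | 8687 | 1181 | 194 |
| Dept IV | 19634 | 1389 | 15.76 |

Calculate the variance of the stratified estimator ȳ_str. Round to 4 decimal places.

0.0138

Var(ȳ_str) = Σₕ Wₕ²(1 − fₕ)sₕ²/nₕ with Wₕ = Nₕ/N, N = 42272.
Dept II: Wₕ = 0.20107873; term = 0.20107873²·(1 − 0.20882353)·118.9/1775 = 0.0021428369.
Dept I: Wₕ = 0.12895061; term = 0.12895061²·(1 − 0.09851403)·121/537 = 0.003377667.
Dept III: Wₕ = 0.20550246; term = 0.20550246²·(1 − 0.13595027)·194/1181 = 0.0059941088.
Dept IV: Wₕ = 0.46446821; term = 0.46446821²·(1 − 0.07074463)·15.76/1389 = 0.002274579.
Sum = 0.013789192.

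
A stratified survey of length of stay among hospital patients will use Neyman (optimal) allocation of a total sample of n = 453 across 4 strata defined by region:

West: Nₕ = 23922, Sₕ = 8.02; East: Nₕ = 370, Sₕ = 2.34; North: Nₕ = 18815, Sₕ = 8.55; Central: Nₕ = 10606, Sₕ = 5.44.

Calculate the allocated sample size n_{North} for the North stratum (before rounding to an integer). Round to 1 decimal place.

177.2

Neyman allocation: nₕ = n·NₕSₕ / Σⱼ NⱼSⱼ.
Σ NⱼSⱼ = 23922·8.02 + 370·2.34 + 18815·8.55 + 10606·5.44 = 411285.13.
n_{North} = 453·18815·8.55 / 411285.13 = 177.2.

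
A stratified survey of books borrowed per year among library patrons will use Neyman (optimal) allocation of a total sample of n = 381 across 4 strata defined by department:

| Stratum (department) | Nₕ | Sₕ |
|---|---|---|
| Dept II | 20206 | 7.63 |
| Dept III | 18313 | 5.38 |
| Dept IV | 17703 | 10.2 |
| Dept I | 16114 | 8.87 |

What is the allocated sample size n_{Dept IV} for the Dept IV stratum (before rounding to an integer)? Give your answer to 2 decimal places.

119.40

Neyman allocation: nₕ = n·NₕSₕ / Σⱼ NⱼSⱼ.
Σ NⱼSⱼ = 20206·7.63 + 18313·5.38 + 17703·10.2 + 16114·8.87 = 576197.5.
n_{Dept IV} = 381·17703·10.2 / 576197.5 = 119.40.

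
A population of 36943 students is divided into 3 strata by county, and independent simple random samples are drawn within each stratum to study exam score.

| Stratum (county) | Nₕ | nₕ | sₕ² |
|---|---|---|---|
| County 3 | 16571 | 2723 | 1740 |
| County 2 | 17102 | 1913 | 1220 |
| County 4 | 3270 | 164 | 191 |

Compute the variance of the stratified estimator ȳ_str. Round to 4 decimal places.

0.2375

Var(ȳ_str) = Σₕ Wₕ²(1 − fₕ)sₕ²/nₕ with Wₕ = Nₕ/N, N = 36943.
County 3: Wₕ = 0.44855588; term = 0.44855588²·(1 − 0.16432322)·1740/2723 = 0.10744175.
County 2: Wₕ = 0.46292938; term = 0.46292938²·(1 − 0.11185826)·1220/1913 = 0.12138265.
County 4: Wₕ = 0.08851474; term = 0.08851474²·(1 − 0.05015291)·191/164 = 0.0086671119.
Sum = 0.23749151.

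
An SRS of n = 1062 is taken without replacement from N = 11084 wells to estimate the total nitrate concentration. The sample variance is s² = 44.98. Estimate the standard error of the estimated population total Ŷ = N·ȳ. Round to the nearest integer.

Var(Ŷ) = N²·Var(ȳ) = N²·(1 − n/N)·s²/n.
f = 1062/11084 = 0.09581379; Var(ȳ) = 0.90418621·44.98/1062 = 0.038295947.
Var(Ŷ) = 11084² · 0.038295947 = 4.7048507 × 10^6.
SE(Ŷ) = √(4.7048507 × 10^6) = 2169.

2169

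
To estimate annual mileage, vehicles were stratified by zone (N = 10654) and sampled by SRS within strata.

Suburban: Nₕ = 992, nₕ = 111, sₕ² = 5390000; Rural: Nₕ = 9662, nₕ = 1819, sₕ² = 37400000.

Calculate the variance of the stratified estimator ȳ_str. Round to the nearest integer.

14100

Var(ȳ_str) = Σₕ Wₕ²(1 − fₕ)sₕ²/nₕ with Wₕ = Nₕ/N, N = 10654.
Suburban: Wₕ = 0.09311057; term = 0.09311057²·(1 − 0.11189516)·5390000/111 = 373.87634.
Rural: Wₕ = 0.90688943; term = 0.90688943²·(1 − 0.18826330)·37400000/1819 = 13726.593.
Sum = 14100.469.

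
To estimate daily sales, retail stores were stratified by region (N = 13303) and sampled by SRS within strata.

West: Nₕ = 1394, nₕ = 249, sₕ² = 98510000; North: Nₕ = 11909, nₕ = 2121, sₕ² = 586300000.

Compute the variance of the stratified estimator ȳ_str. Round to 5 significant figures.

185640

Var(ȳ_str) = Σₕ Wₕ²(1 − fₕ)sₕ²/nₕ with Wₕ = Nₕ/N, N = 13303.
West: Wₕ = 0.10478839; term = 0.10478839²·(1 − 0.17862267)·98510000/249 = 3568.2071.
North: Wₕ = 0.89521161; term = 0.89521161²·(1 − 0.17810060)·586300000/2121 = 182074.57.
Sum = 185642.78.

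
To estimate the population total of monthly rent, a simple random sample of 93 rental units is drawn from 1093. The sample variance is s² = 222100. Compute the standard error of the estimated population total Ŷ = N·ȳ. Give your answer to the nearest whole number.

51091

Var(Ŷ) = N²·Var(ȳ) = N²·(1 − n/N)·s²/n.
f = 93/1093 = 0.08508692; Var(ȳ) = 0.91491308·222100/93 = 2184.9698.
Var(Ŷ) = 1093² · 2184.9698 = 2.610272 × 10^9.
SE(Ŷ) = √(2.610272 × 10^9) = 51091.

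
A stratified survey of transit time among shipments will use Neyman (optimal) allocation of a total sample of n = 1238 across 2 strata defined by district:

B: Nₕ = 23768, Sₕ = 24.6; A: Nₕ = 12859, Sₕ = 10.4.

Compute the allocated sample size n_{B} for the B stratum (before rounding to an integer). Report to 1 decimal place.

1007.5

Neyman allocation: nₕ = n·NₕSₕ / Σⱼ NⱼSⱼ.
Σ NⱼSⱼ = 23768·24.6 + 12859·10.4 = 718426.4.
n_{B} = 1238·23768·24.6 / 718426.4 = 1007.5.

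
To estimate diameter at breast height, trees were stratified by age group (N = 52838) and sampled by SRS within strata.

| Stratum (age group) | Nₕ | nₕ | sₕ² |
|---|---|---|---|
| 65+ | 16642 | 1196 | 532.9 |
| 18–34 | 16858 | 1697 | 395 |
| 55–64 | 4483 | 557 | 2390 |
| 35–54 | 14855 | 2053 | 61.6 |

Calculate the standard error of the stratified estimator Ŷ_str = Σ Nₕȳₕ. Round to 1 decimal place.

15976.6

Var(Ŷ_str) = Σₕ Nₕ²(1 − fₕ)sₕ²/nₕ.
65+: 16642²·(1 − 1196/16642)·532.9/1196 = 1.1453444 × 10^8.
18–34: 16858²·(1 − 1697/16858)·395/1697 = 5.949071 × 10^7.
55–64: 4483²·(1 − 557/4483)·2390/557 = 7.5519958 × 10^7.
35–54: 14855²·(1 − 2053/14855)·61.6/2053 = 5.7061376 × 10^6.
Sum = 2.5525125 × 10^8.
SE = √(2.5525125 × 10^8) = 15976.6.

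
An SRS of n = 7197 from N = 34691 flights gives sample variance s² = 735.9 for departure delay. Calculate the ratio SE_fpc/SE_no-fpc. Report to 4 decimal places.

f = n/N = 7197/34691 = 0.20746015.
SE_no-fpc = √(s²/n) = 0.31976701; SE_fpc = √((1−f)s²/n) = 0.28467164.
Ratio = √(1−f) = 0.89024707.

0.8902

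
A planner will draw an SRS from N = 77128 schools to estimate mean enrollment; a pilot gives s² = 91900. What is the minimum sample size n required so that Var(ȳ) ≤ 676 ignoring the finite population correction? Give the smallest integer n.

136

Without fpc, n₀ = s²/D = 91900/676 = 135.9467.
Rounding up, n = 136.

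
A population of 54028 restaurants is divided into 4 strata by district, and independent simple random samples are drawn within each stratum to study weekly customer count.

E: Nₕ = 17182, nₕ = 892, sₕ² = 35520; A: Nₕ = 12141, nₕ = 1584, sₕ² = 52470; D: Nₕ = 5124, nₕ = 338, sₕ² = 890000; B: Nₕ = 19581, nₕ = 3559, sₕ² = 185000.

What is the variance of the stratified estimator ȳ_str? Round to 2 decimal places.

32.98

Var(ȳ_str) = Σₕ Wₕ²(1 − fₕ)sₕ²/nₕ with Wₕ = Nₕ/N, N = 54028.
E: Wₕ = 0.31802029; term = 0.31802029²·(1 − 0.05191479)·35520/892 = 3.8182567.
A: Wₕ = 0.22471681; term = 0.22471681²·(1 − 0.13046701)·52470/1584 = 1.4544979.
D: Wₕ = 0.09483971; term = 0.09483971²·(1 − 0.06596409)·890000/338 = 22.121641.
B: Wₕ = 0.36242319; term = 0.36242319²·(1 − 0.18175783)·185000/3559 = 5.5867283.
Sum = 32.981124.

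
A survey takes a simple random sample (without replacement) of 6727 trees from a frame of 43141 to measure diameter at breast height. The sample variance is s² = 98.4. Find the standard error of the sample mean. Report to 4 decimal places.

0.1111

Under SRS without replacement, Var(ȳ) = (1 − f)·s²/n with f = n/N = 6727/43141 = 0.15593055.
Var(ȳ) = (1 − 0.15593055)·98.4/6727 = 0.84406945·0.01462762 = 0.012346727.
SE(ȳ) = √(0.012346727) = 0.1111.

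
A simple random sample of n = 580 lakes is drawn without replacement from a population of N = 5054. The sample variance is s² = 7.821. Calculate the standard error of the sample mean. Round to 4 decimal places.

0.1093

Under SRS without replacement, Var(ȳ) = (1 − f)·s²/n with f = n/N = 580/5054 = 0.11476059.
Var(ȳ) = (1 − 0.11476059)·7.821/580 = 0.88523941·0.013484483 = 0.011936996.
SE(ȳ) = √(0.011936996) = 0.1093.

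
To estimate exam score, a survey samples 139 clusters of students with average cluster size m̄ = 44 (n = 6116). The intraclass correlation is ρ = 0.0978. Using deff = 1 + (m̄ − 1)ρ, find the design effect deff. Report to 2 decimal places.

5.21

deff = 1 + (44 − 1)·0.0978 = 1 + 4.2054 = 5.2054.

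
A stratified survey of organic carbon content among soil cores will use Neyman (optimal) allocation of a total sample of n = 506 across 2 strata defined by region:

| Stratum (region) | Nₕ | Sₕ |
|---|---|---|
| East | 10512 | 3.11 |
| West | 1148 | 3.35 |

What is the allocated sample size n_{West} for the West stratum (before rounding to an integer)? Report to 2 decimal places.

Neyman allocation: nₕ = n·NₕSₕ / Σⱼ NⱼSⱼ.
Σ NⱼSⱼ = 10512·3.11 + 1148·3.35 = 36538.12.
n_{West} = 506·1148·3.35 / 36538.12 = 53.26.

53.26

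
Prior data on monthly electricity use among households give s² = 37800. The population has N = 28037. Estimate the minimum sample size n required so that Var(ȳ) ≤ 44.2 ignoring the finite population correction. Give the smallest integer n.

Without fpc, n₀ = s²/D = 37800/44.2 = 855.2036.
Rounding up, n = 856.

856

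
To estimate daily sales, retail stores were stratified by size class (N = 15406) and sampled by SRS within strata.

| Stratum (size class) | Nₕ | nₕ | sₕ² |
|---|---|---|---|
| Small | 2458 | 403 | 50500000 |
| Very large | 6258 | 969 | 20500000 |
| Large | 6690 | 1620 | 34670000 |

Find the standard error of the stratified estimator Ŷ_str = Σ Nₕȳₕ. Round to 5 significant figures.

1.4350 × 10^6

Var(Ŷ_str) = Σₕ Nₕ²(1 − fₕ)sₕ²/nₕ.
Small: 2458²·(1 − 403/2458)·50500000/403 = 6.329655 × 10^11.
Very large: 6258²·(1 − 969/6258)·20500000/969 = 7.0022758 × 10^11.
Large: 6690²·(1 − 1620/6690)·34670000/1620 = 7.2589349 × 10^11.
Sum = 2.0590866 × 10^12.
SE = √(2.0590866 × 10^12) = 1.4350 × 10^6.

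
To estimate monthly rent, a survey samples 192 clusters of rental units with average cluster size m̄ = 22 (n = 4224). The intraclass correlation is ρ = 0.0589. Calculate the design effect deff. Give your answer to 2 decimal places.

deff = 1 + (22 − 1)·0.0589 = 1 + 1.2369 = 2.2369.

2.24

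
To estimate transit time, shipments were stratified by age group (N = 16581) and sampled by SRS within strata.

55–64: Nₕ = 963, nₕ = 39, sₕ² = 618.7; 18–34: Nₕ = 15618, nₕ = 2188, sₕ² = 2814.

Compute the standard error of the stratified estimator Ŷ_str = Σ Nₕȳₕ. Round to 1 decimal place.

16848.6

Var(Ŷ_str) = Σₕ Nₕ²(1 − fₕ)sₕ²/nₕ.
55–64: 963²·(1 − 39/963)·618.7/39 = 1.4116069 × 10^7.
18–34: 15618²·(1 − 2188/15618)·2814/2188 = 2.6976041 × 10^8.
Sum = 2.8387648 × 10^8.
SE = √(2.8387648 × 10^8) = 16848.6.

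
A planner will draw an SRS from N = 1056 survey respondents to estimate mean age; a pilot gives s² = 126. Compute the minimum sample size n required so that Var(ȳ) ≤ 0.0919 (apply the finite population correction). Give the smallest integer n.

597

Without fpc, n₀ = s²/D = 126/0.0919 = 1371.0555.
With fpc, (1 − n/N)·s²/n ≤ D requires n ≥ n₀/(1 + n₀/N) = 1371.0555/(1 + 1371.0555/1056) = 596.5396.
Rounding up, n = 597.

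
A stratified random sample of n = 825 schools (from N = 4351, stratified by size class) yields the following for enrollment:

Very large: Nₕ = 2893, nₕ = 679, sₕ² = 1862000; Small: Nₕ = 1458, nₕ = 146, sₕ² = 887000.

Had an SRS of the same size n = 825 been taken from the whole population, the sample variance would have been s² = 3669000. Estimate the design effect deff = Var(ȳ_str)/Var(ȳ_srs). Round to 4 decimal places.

Var(ȳ_str) = Σ Wₕ²(1−fₕ)sₕ²/nₕ with Wₕ = Nₕ/4351:
  Very large: (2893/4351)²·(1−679/2893)·1862000/679 = 927.8073
  Small: (1458/4351)²·(1−146/1458)·887000/146 = 613.88067
  → Var(ȳ_str) = 1541.688.
Var(ȳ_srs) = (1 − 825/4351)·3669000/825 = 3604.0183.
deff = 1541.688 / 3604.0183 = 0.4278.

0.4278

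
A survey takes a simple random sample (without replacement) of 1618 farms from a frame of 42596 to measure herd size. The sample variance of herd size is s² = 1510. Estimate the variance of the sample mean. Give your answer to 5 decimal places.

0.89780

Under SRS without replacement, Var(ȳ) = (1 − f)·s²/n with f = n/N = 1618/42596 = 0.03798479.
Var(ȳ) = (1 − 0.03798479)·1510/1618 = 0.96201521·0.93325093 = 0.89780159.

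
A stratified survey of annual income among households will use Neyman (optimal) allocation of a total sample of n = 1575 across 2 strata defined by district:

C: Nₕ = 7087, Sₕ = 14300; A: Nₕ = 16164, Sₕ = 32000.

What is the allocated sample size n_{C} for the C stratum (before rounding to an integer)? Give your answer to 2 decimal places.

Neyman allocation: nₕ = n·NₕSₕ / Σⱼ NⱼSⱼ.
Σ NⱼSⱼ = 7087·14300 + 16164·32000 = 6.185921 × 10^8.
n_{C} = 1575·7087·14300 / (6.185921 × 10^8) = 258.03.

258.03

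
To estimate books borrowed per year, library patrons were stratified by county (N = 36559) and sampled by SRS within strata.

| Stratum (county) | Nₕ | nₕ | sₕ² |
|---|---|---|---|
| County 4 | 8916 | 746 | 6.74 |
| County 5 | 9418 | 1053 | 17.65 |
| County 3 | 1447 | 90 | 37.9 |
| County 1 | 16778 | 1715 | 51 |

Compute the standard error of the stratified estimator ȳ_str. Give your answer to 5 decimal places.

Var(ȳ_str) = Σₕ Wₕ²(1 − fₕ)sₕ²/nₕ with Wₕ = Nₕ/N, N = 36559.
County 4: Wₕ = 0.24387976; term = 0.24387976²·(1 − 0.08366981)·6.74/746 = 4.924074 × 10^-4.
County 5: Wₕ = 0.25761098; term = 0.25761098²·(1 − 0.11180718)·17.65/1053 = 9.8798956 × 10^-4.
County 3: Wₕ = 0.03957986; term = 0.03957986²·(1 − 0.06219765)·37.9/90 = 6.1866631 × 10^-4.
County 1: Wₕ = 0.45892940; term = 0.45892940²·(1 − 0.10221719)·51/1715 = 0.0056230132.
Sum = 0.0077220765.
SE = √(0.0077220765) = 0.08788.

0.08788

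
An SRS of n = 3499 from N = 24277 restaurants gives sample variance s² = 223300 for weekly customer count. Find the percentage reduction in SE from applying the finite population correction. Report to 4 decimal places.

7.4867

f = n/N = 3499/24277 = 0.14412819.
SE_no-fpc = √(s²/n) = 7.9886315; SE_fpc = √((1−f)s²/n) = 7.3905499.
Ratio = √(1−f) = 0.92513340. Reduction = 100·(1 − 0.92513340) = 7.4867%.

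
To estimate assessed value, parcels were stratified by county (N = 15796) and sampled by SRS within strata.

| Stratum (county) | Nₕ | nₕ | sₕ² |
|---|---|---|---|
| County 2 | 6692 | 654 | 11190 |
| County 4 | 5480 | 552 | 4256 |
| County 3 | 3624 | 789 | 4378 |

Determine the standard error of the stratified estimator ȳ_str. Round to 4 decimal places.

1.9580

Var(ȳ_str) = Σₕ Wₕ²(1 − fₕ)sₕ²/nₕ with Wₕ = Nₕ/N, N = 15796.
County 2: Wₕ = 0.42365156; term = 0.42365156²·(1 − 0.09772863)·11190/654 = 2.7708124.
County 4: Wₕ = 0.34692327; term = 0.34692327²·(1 − 0.10072993)·4256/552 = 0.83448695.
County 3: Wₕ = 0.22942517; term = 0.22942517²·(1 − 0.21771523)·4378/789 = 0.22847872.
Sum = 3.8337781.
SE = √(3.8337781) = 1.9580.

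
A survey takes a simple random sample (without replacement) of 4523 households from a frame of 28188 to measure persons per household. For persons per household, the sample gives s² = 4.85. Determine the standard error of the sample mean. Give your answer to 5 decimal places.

0.03000

Under SRS without replacement, Var(ȳ) = (1 − f)·s²/n with f = n/N = 4523/28188 = 0.16045835.
Var(ȳ) = (1 − 0.16045835)·4.85/4523 = 0.83954165·0.0010722971 = 9.0023812 × 10^-4.
SE(ȳ) = √(9.0023812 × 10^-4) = 0.03000.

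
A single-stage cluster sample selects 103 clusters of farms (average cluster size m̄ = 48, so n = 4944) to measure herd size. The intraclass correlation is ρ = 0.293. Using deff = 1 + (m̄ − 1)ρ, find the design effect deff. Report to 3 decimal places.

14.771

deff = 1 + (48 − 1)·0.293 = 1 + 13.771 = 14.771.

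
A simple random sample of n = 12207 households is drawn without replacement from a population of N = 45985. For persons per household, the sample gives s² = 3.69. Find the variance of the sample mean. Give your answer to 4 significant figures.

2.220 × 10^-4

Under SRS without replacement, Var(ȳ) = (1 − f)·s²/n with f = n/N = 12207/45985 = 0.26545613.
Var(ȳ) = (1 − 0.26545613)·3.69/12207 = 0.73454387·3.0228557 × 10^-4 = 2.2204202 × 10^-4.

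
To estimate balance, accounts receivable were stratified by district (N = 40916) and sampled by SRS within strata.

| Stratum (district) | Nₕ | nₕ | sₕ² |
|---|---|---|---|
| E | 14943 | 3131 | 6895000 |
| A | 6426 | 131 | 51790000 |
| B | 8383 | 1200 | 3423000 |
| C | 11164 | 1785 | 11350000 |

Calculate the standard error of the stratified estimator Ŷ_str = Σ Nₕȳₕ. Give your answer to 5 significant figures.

4.1495 × 10^6

Var(Ŷ_str) = Σₕ Nₕ²(1 − fₕ)sₕ²/nₕ.
E: 14943²·(1 − 3131/14943)·6895000/3131 = 3.8869812 × 10^11.
A: 6426²·(1 − 131/6426)·51790000/131 = 1.5992305 × 10^13.
B: 8383²·(1 − 1200/8383)·3423000/1200 = 1.7176354 × 10^11.
C: 11164²·(1 − 1785/11164)·11350000/1785 = 6.65785 × 10^11.
Sum = 1.7218552 × 10^13.
SE = √(1.7218552 × 10^13) = 4.1495 × 10^6.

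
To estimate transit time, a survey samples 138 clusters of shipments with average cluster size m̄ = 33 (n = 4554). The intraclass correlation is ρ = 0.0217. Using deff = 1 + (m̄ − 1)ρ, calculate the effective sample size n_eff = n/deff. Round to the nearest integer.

2688

deff = 1 + (33 − 1)·0.0217 = 1 + 0.6944 = 1.6944.
n_eff = 4554 / 1.6944 = 2688.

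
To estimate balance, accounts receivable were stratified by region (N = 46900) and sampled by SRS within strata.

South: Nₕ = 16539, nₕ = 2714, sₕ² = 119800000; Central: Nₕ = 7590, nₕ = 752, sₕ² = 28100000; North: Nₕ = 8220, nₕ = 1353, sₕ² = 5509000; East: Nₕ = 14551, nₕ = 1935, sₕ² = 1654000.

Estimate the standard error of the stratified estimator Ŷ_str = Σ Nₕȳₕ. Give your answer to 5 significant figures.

Var(Ŷ_str) = Σₕ Nₕ²(1 − fₕ)sₕ²/nₕ.
South: 16539²·(1 − 2714/16539)·119800000/2714 = 1.0093025 × 10^13.
Central: 7590²·(1 − 752/7590)·28100000/752 = 1.9393641 × 10^12.
North: 8220²·(1 − 1353/8220)·5509000/1353 = 2.2983377 × 10^11.
East: 14551²·(1 − 1935/14551)·1654000/1935 = 1.5691666 × 10^11.
Sum = 1.241914 × 10^13.
SE = √(1.241914 × 10^13) = 3.5241 × 10^6.

3.5241 × 10^6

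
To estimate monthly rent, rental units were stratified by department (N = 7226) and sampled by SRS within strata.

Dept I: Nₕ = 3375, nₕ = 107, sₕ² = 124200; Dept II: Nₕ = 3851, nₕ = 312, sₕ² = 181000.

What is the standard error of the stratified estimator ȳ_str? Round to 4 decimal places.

19.9150

Var(ȳ_str) = Σₕ Wₕ²(1 − fₕ)sₕ²/nₕ with Wₕ = Nₕ/N, N = 7226.
Dept I: Wₕ = 0.46706338; term = 0.46706338²·(1 − 0.03170370)·124200/107 = 245.18716.
Dept II: Wₕ = 0.53293662; term = 0.53293662²·(1 − 0.08101792)·181000/312 = 151.41962.
Sum = 396.60678.
SE = √(396.60678) = 19.9150.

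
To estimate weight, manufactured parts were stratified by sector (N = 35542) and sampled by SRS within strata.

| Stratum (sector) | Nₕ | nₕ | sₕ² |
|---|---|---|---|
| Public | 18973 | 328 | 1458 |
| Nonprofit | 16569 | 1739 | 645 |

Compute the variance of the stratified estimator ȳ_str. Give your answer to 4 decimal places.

1.3169

Var(ȳ_str) = Σₕ Wₕ²(1 − fₕ)sₕ²/nₕ with Wₕ = Nₕ/N, N = 35542.
Public: Wₕ = 0.53381914; term = 0.53381914²·(1 − 0.01728772)·1458/328 = 1.2447965.
Nonprofit: Wₕ = 0.46618086; term = 0.46618086²·(1 − 0.10495504)·645/1739 = 0.072146266.
Sum = 1.3169428.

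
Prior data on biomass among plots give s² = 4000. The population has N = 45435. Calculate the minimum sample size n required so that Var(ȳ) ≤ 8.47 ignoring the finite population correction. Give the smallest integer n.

473

Without fpc, n₀ = s²/D = 4000/8.47 = 472.2550.
Rounding up, n = 473.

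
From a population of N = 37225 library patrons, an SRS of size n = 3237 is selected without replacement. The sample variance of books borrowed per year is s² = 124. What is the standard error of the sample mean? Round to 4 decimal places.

Under SRS without replacement, Var(ȳ) = (1 − f)·s²/n with f = n/N = 3237/37225 = 0.08695769.
Var(ȳ) = (1 − 0.08695769)·124/3237 = 0.91304231·0.038307074 = 0.03497598.
SE(ȳ) = √(0.03497598) = 0.1870.

0.1870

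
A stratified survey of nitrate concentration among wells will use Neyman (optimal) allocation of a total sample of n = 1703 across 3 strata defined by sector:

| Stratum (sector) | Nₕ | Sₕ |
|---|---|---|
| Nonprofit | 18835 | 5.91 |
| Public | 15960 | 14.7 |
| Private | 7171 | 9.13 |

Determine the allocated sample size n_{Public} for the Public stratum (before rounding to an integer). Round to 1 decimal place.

Neyman allocation: nₕ = n·NₕSₕ / Σⱼ NⱼSⱼ.
Σ NⱼSⱼ = 18835·5.91 + 15960·14.7 + 7171·9.13 = 411398.08.
n_{Public} = 1703·15960·14.7 / 411398.08 = 971.2.

971.2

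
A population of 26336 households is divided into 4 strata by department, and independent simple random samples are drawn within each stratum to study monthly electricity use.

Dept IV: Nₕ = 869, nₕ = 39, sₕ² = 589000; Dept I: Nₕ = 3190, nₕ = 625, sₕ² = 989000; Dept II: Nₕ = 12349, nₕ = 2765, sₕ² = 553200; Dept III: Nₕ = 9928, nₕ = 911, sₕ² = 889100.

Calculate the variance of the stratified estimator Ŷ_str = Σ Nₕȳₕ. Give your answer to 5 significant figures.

Var(Ŷ_str) = Σₕ Nₕ²(1 − fₕ)sₕ²/nₕ.
Dept IV: 869²·(1 − 39/869)·589000/39 = 1.0893026 × 10^10.
Dept I: 3190²·(1 − 625/3190)·989000/625 = 1.2947751 × 10^10.
Dept II: 12349²·(1 − 2765/12349)·553200/2765 = 2.3679124 × 10^10.
Dept III: 9928²·(1 − 911/9928)·889100/911 = 8.736874 × 10^10.
Sum = 1.3488864 × 10^11.

1.3489 × 10^11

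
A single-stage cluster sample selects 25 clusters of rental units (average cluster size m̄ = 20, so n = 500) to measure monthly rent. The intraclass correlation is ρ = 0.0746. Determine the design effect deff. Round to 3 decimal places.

deff = 1 + (20 − 1)·0.0746 = 1 + 1.4174 = 2.4174.

2.417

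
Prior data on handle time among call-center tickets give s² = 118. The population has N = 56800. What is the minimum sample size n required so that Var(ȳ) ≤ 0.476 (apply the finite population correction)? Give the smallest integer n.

247

Without fpc, n₀ = s²/D = 118/0.476 = 247.8992.
With fpc, (1 − n/N)·s²/n ≤ D requires n ≥ n₀/(1 + n₀/N) = 247.8992/(1 + 247.8992/56800) = 246.8220.
Rounding up, n = 247.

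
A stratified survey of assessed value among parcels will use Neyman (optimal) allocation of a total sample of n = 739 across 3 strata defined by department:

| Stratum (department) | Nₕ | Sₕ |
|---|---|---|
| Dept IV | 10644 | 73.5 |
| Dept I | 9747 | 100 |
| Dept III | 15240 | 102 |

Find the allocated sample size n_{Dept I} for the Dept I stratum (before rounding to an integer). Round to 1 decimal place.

217.5

Neyman allocation: nₕ = n·NₕSₕ / Σⱼ NⱼSⱼ.
Σ NⱼSⱼ = 10644·73.5 + 9747·100 + 15240·102 = 3.311514 × 10^6.
n_{Dept I} = 739·9747·100 / (3.311514 × 10^6) = 217.5.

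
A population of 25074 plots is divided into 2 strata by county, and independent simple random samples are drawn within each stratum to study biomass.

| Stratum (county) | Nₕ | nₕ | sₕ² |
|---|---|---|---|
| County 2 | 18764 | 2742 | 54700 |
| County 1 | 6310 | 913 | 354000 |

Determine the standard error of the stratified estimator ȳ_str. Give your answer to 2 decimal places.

5.53

Var(ȳ_str) = Σₕ Wₕ²(1 − fₕ)sₕ²/nₕ with Wₕ = Nₕ/N, N = 25074.
County 2: Wₕ = 0.74834490; term = 0.74834490²·(1 − 0.14613089)·54700/2742 = 9.5392622.
County 1: Wₕ = 0.25165510; term = 0.25165510²·(1 − 0.14469097)·354000/913 = 21.002308.
Sum = 30.54157.
SE = √(30.54157) = 5.53.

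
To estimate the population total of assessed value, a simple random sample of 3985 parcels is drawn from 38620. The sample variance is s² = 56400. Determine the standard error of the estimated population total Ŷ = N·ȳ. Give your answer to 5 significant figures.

137590

Var(Ŷ) = N²·Var(ȳ) = N²·(1 − n/N)·s²/n.
f = 3985/38620 = 0.10318488; Var(ȳ) = 0.89681512·56400/3985 = 12.692691.
Var(Ŷ) = 38620² · 12.692691 = 1.8931204 × 10^10.
SE(Ŷ) = √(1.8931204 × 10^10) = 137590.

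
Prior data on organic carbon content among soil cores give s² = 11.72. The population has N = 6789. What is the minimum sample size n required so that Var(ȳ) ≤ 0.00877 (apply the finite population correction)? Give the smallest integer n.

Without fpc, n₀ = s²/D = 11.72/0.00877 = 1336.3740.
With fpc, (1 − n/N)·s²/n ≤ D requires n ≥ n₀/(1 + n₀/N) = 1336.3740/(1 + 1336.3740/6789) = 1116.5816.
Rounding up, n = 1117.

1117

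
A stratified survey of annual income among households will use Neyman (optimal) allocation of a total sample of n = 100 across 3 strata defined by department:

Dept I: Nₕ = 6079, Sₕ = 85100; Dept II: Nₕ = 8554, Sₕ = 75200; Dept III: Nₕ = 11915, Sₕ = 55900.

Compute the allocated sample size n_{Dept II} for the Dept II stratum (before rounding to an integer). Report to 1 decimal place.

35.2

Neyman allocation: nₕ = n·NₕSₕ / Σⱼ NⱼSⱼ.
Σ NⱼSⱼ = 6079·85100 + 8554·75200 + 11915·55900 = 1.8266322 × 10^9.
n_{Dept II} = 100·8554·75200 / (1.8266322 × 10^9) = 35.2.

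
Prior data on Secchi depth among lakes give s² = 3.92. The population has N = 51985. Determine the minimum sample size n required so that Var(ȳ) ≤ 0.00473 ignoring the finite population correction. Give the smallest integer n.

Without fpc, n₀ = s²/D = 3.92/0.00473 = 828.7526.
Rounding up, n = 829.

829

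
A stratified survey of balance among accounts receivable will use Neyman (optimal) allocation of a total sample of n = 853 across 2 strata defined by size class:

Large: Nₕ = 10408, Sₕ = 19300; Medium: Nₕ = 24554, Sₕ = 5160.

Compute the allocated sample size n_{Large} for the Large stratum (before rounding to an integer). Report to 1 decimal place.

523.1

Neyman allocation: nₕ = n·NₕSₕ / Σⱼ NⱼSⱼ.
Σ NⱼSⱼ = 10408·19300 + 24554·5160 = 3.2757304 × 10^8.
n_{Large} = 853·10408·19300 / (3.2757304 × 10^8) = 523.1.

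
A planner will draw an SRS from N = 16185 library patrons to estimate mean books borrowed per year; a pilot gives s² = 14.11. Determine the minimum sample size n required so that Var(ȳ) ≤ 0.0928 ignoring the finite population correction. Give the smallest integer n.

Without fpc, n₀ = s²/D = 14.11/0.0928 = 152.0474.
Rounding up, n = 153.

153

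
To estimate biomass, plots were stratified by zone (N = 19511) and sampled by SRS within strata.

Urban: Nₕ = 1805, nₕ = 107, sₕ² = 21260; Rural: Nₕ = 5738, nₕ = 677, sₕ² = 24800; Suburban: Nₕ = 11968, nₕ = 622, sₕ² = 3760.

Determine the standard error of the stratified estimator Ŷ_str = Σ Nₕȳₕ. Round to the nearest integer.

Var(Ŷ_str) = Σₕ Nₕ²(1 − fₕ)sₕ²/nₕ.
Urban: 1805²·(1 − 107/1805)·21260/107 = 6.0896786 × 10^8.
Rural: 5738²·(1 − 677/5738)·24800/677 = 1.0637998 × 10^9.
Suburban: 11968²·(1 − 622/11968)·3760/622 = 8.2084625 × 10^8.
Sum = 2.4936139 × 10^9.
SE = √(2.4936139 × 10^9) = 49936.

49936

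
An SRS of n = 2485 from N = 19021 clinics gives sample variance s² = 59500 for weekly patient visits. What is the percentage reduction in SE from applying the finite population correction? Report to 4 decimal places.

6.7608

f = n/N = 2485/19021 = 0.13064508.
SE_no-fpc = √(s²/n) = 4.8932261; SE_fpc = √((1−f)s²/n) = 4.5624051.
Ratio = √(1−f) = 0.93239204. Reduction = 100·(1 − 0.93239204) = 6.7608%.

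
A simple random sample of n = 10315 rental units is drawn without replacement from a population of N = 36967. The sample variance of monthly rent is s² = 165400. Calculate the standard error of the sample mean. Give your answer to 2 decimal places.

3.40

Under SRS without replacement, Var(ȳ) = (1 − f)·s²/n with f = n/N = 10315/36967 = 0.27903265.
Var(ȳ) = (1 − 0.27903265)·165400/10315 = 0.72096735·16.034901 = 11.56064.
SE(ȳ) = √(11.56064) = 3.40.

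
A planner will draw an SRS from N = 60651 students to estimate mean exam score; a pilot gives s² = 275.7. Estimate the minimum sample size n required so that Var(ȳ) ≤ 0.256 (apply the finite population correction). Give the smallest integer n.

1059

Without fpc, n₀ = s²/D = 275.7/0.256 = 1076.9531.
With fpc, (1 − n/N)·s²/n ≤ D requires n ≥ n₀/(1 + n₀/N) = 1076.9531/(1 + 1076.9531/60651) = 1058.1638.
Rounding up, n = 1059.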